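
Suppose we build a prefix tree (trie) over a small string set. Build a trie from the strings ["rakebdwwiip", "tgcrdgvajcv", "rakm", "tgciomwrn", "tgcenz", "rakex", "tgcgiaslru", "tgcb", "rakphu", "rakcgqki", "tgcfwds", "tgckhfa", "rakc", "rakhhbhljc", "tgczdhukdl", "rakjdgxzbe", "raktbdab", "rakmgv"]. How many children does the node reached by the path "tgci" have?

1

Follow the path "tgci" to its node, then look at its outgoing edges.
Distinct next characters after "tgci": o.
That node has 1 child edge.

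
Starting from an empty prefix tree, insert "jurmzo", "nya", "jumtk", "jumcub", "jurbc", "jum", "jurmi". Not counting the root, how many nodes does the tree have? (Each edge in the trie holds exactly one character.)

18

Insert word by word; a character creates a node only if that edge doesn't already exist:
  "jurmzo" → 6 new (j, u, r, m, z, o)
  "nya" → 3 new (n, y, a)
  "jumtk" → prefix "ju" already present; 3 new (m, t, k)
  "jumcub" → prefix "jum" already present; 3 new (c, u, b)
  "jurbc" → prefix "jur" already present; 2 new (b, c)
  "jum" → prefix "jum" already present; 0 new (none)
  "jurmi" → prefix "jurm" already present; 1 new (i)
Total nodes = 6 + 3 + 3 + 3 + 2 + 0 + 1 = 18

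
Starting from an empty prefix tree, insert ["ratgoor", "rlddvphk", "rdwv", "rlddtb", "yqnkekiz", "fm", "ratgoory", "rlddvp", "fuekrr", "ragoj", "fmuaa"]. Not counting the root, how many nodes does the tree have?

41

Trace insertions, counting only characters that open a new branch:
  "ratgoor" → 7 new (r, a, t, g, o, o, r)
  "rlddvphk" → prefix "r" already present; 7 new (l, d, d, v, p, h, k)
  "rdwv" → prefix "r" already present; 3 new (d, w, v)
  "rlddtb" → prefix "rldd" already present; 2 new (t, b)
  "yqnkekiz" → 8 new (y, q, n, k, e, k, i, z)
  "fm" → 2 new (f, m)
  "ratgoory" → prefix "ratgoor" already present; 1 new (y)
  "rlddvp" → prefix "rlddvp" already present; 0 new (none)
  "fuekrr" → prefix "f" already present; 5 new (u, e, k, r, r)
  "ragoj" → prefix "ra" already present; 3 new (g, o, j)
  "fmuaa" → prefix "fm" already present; 3 new (u, a, a)
Total nodes = 7 + 7 + 3 + 2 + 8 + 2 + 1 + 0 + 5 + 3 + 3 = 41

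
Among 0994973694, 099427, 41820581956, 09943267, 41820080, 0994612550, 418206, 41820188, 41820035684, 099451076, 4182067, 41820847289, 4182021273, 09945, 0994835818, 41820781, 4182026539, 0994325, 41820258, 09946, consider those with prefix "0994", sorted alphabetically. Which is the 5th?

Words with prefix "0994", in lexicographic order: "099427", "0994325", "09943267", "09945", "099451076", "09946", "0994612550", "0994835818", "0994973694"
Position 5: 099451076

099451076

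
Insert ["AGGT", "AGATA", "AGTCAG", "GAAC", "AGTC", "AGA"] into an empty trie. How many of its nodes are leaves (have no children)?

A leaf is a node with no children — equivalently, the end of a word that is not a proper prefix of any other stored word.
Those words: "AGATA", "AGGT", "AGTCAG", "GAAC"
Leaf count: 4

4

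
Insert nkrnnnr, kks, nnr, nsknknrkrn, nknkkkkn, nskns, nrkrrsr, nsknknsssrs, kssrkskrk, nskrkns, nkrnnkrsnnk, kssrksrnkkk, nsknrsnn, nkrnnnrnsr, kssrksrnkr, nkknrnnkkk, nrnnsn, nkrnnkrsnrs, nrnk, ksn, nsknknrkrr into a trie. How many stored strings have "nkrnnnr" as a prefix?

2

Traverse to the node for "nkrnnnr", then collect every word in that subtree.
Matches: "nkrnnnr", "nkrnnnrnsr"
Count: 2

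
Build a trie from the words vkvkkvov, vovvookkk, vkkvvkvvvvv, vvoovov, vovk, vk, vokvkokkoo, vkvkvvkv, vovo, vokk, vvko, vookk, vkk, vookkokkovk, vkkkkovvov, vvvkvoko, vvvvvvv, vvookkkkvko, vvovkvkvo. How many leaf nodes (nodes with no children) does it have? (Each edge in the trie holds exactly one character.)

16

Leaves are exactly the stored words that no other stored word extends.
Those words: "vkkkkovvov", "vkkvvkvvvvv", "vkvkkvov", "vkvkvvkv", "vokk", "vokvkokkoo", "vookkokkovk", "vovk", "vovo", "vovvookkk", "vvko", "vvookkkkvko", "vvoovov", "vvovkvkvo", "vvvkvoko", "vvvvvvv"
Leaf count: 16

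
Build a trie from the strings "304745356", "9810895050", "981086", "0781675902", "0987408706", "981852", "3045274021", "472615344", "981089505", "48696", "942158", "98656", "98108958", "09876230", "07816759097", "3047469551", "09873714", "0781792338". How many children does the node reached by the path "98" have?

Follow the path "98" to its node, then look at its outgoing edges.
Distinct next characters after "98": 1, 6.
That node has 2 child edges.

2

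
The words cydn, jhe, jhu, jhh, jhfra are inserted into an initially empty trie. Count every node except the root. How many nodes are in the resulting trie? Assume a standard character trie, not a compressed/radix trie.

12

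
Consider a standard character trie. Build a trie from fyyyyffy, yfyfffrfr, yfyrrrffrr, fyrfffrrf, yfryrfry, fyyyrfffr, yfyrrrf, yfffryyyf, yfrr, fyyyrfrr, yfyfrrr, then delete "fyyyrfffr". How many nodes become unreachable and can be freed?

3

Walk "fyyyrfffr" from the leaf back toward the root, removing each node that no remaining word uses.
The suffix "ffr" (3 nodes) is used only by "fyyyrfffr"; the node for "fyyyrf" still has the child "r", so pruning stops there.
Nodes removed: 3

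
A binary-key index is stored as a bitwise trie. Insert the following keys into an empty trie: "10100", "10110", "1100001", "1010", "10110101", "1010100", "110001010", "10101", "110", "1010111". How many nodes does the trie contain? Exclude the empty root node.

25

Count nodes per top-level branch (shared prefixes stored once):
  '1'-branch (1010, 10100, 10101, 1010100, 1010111, 10110, 10110101, 110, 1100001, 110001010): 25 nodes
Sum: 25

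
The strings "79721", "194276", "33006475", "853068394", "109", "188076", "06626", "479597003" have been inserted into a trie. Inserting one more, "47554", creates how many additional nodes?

Walking "47554" from the root, the first 2 characters ("47") follow existing edges; "5" is the first miss.
So 5 − 2 = 3 new nodes.

3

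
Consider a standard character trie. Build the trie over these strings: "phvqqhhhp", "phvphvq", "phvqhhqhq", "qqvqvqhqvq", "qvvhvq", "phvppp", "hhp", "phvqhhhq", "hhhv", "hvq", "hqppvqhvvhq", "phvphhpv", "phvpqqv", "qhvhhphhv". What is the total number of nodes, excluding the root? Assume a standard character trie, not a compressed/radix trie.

Count nodes per top-level branch (shared prefixes stored once):
  'h'-branch (hhhv, hhp, hqppvqhvvhq, hvq): 17 nodes
  'p'-branch (phvphhpv, phvphvq, phvppp, phvpqqv, phvqhhhq, phvqhhqhq, phvqqhhhp): 28 nodes
  'q'-branch (qhvhhphhv, qqvqvqhqvq, qvvhvq): 23 nodes
Sum: 68

68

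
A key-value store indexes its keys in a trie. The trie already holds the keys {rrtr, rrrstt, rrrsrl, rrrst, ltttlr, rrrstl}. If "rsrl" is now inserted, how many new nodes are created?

3

"r" is already a path in the trie; the remaining "srl" must be added.
New nodes needed: |"rsrl"| − 1 = 4 − 1 = 3.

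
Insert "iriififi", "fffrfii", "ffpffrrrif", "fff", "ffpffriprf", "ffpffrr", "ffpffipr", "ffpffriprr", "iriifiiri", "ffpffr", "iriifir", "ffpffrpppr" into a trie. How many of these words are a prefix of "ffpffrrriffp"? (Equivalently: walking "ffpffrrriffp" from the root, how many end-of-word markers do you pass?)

3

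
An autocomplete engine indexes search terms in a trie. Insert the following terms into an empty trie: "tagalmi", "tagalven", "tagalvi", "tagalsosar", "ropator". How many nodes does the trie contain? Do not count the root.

Insert word by word; a character creates a node only if that edge doesn't already exist:
  "tagalmi" → 7 new (t, a, g, a, l, m, i)
  "tagalven" → prefix "tagal" already present; 3 new (v, e, n)
  "tagalvi" → prefix "tagalv" already present; 1 new (i)
  "tagalsosar" → prefix "tagal" already present; 5 new (s, o, s, a, r)
  "ropator" → 7 new (r, o, p, a, t, o, r)
Total nodes = 7 + 3 + 1 + 5 + 7 = 23

23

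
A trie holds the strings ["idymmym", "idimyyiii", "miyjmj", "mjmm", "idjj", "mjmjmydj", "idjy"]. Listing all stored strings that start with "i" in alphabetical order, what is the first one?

DFS of the "i" subtree visits, in order: "idimyyiii", "idjj", "idjy", "idymmym"
Position 1: idimyyiii

idimyyiii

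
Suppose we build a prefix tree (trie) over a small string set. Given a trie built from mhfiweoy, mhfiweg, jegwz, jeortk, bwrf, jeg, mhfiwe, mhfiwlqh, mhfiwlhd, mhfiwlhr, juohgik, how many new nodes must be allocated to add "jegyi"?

2

The longest prefix of "jegyi" already in the trie is "jeg" (length 3).
New nodes needed: |"jegyi"| − 3 = 5 − 3 = 2.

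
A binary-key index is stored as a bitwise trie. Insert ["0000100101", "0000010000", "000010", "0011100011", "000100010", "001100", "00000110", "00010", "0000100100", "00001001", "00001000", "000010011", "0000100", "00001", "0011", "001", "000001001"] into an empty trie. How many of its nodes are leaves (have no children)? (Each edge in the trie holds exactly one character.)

10

Leaves are exactly the stored words that no other stored word extends.
Those words: "0000010000", "000001001", "00000110", "00001000", "0000100100", "0000100101", "000010011", "000100010", "001100", "0011100011"
Leaf count: 10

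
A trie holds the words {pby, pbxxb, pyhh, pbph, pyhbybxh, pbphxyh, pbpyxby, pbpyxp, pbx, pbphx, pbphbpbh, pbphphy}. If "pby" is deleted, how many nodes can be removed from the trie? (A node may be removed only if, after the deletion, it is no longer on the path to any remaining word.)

1

Walk "pby" from the leaf back toward the root, removing each node that no remaining word uses.
The suffix "y" (1 node) is used only by "pby"; the node for "pb" still has the child "x", so pruning stops there.
Nodes removed: 1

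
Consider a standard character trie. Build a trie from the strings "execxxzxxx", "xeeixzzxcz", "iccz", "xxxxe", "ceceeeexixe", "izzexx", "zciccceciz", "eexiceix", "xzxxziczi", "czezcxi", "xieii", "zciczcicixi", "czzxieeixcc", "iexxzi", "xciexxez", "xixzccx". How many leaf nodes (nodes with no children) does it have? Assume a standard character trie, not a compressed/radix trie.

Leaves are exactly the stored words that no other stored word extends.
Those words: "ceceeeexixe", "czezcxi", "czzxieeixcc", "eexiceix", "execxxzxxx", "iccz", "iexxzi", "izzexx", "xciexxez", "xeeixzzxcz", "xieii", "xixzccx", "xxxxe", "xzxxziczi", "zciccceciz", "zciczcicixi"
Leaf count: 16

16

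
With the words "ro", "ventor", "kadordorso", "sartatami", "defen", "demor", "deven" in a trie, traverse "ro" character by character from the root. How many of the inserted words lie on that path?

1

Walk "ro" from the root; an end-of-word marker is hit whenever a stored word is a prefix of "ro".
Prefixes of the query that are stored words: "ro"
Count: 1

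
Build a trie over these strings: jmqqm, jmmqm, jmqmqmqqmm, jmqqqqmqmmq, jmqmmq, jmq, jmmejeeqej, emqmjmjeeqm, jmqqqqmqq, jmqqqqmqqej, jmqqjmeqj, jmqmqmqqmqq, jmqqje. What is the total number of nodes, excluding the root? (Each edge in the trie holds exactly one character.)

For each word, the new-node count is its length minus the longest prefix already in the trie:
  "jmqqm" → 5 new (j, m, q, q, m)
  "jmmqm" → prefix "jm" already present; 3 new (m, q, m)
  "jmqmqmqqmm" → prefix "jmq" already present; 7 new (m, q, m, q, q, m, m)
  "jmqqqqmqmmq" → prefix "jmqq" already present; 7 new (q, q, m, q, m, m, q)
  "jmqmmq" → prefix "jmqm" already present; 2 new (m, q)
  "jmq" → prefix "jmq" already present; 0 new (none)
  "jmmejeeqej" → prefix "jmm" already present; 7 new (e, j, e, e, q, e, j)
  "emqmjmjeeqm" → 11 new (e, m, q, m, j, m, j, e, e, q, m)
  "jmqqqqmqq" → prefix "jmqqqqmq" already present; 1 new (q)
  "jmqqqqmqqej" → prefix "jmqqqqmqq" already present; 2 new (e, j)
  "jmqqjmeqj" → prefix "jmqq" already present; 5 new (j, m, e, q, j)
  "jmqmqmqqmqq" → prefix "jmqmqmqqm" already present; 2 new (q, q)
  "jmqqje" → prefix "jmqqj" already present; 1 new (e)
Total nodes = 5 + 3 + 7 + 7 + 2 + 0 + 7 + 11 + 1 + 2 + 5 + 2 + 1 = 53

53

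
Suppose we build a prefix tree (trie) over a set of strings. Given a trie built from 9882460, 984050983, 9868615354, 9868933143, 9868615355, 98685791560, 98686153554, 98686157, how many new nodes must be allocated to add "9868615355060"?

3

The longest prefix of "9868615355060" already in the trie is "9868615355" (length 10).
Each of the 3 remaining characters creates one node.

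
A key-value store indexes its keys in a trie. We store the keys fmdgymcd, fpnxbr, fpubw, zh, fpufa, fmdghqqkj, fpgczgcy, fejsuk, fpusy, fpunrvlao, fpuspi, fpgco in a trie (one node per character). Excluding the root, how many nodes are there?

For each word, the new-node count is its length minus the longest prefix already in the trie:
  "fmdgymcd" → 8 new (f, m, d, g, y, m, c, d)
  "fpnxbr" → prefix "f" already present; 5 new (p, n, x, b, r)
  "fpubw" → prefix "fp" already present; 3 new (u, b, w)
  "zh" → 2 new (z, h)
  "fpufa" → prefix "fpu" already present; 2 new (f, a)
  "fmdghqqkj" → prefix "fmdg" already present; 5 new (h, q, q, k, j)
  "fpgczgcy" → prefix "fp" already present; 6 new (g, c, z, g, c, y)
  "fejsuk" → prefix "f" already present; 5 new (e, j, s, u, k)
  "fpusy" → prefix "fpu" already present; 2 new (s, y)
  "fpunrvlao" → prefix "fpu" already present; 6 new (n, r, v, l, a, o)
  "fpuspi" → prefix "fpus" already present; 2 new (p, i)
  "fpgco" → prefix "fpgc" already present; 1 new (o)
Total nodes = 8 + 5 + 3 + 2 + 2 + 5 + 6 + 5 + 2 + 6 + 2 + 1 = 47

47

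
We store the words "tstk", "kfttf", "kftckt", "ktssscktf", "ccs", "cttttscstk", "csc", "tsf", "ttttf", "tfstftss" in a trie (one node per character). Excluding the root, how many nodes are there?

46

Count nodes per top-level branch (shared prefixes stored once):
  'c'-branch (ccs, csc, cttttscstk): 14 nodes
  'k'-branch (kftckt, kfttf, ktssscktf): 16 nodes
  't'-branch (tfstftss, tsf, tstk, ttttf): 16 nodes
Sum: 46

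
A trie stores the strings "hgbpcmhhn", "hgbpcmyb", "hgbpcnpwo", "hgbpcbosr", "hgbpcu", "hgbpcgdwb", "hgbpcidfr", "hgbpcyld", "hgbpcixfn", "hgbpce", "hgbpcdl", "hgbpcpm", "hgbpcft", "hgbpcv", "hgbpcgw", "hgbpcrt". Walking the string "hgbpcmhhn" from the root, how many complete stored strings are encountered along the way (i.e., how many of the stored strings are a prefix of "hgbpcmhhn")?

1

Walk "hgbpcmhhn" from the root; an end-of-word marker is hit whenever a stored word is a prefix of "hgbpcmhhn".
Prefixes of the query that are stored words: "hgbpcmhhn"
Count: 1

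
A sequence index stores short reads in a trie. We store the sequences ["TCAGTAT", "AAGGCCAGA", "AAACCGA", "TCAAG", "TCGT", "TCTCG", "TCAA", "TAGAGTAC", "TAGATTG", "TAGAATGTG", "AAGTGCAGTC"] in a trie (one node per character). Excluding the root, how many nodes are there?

Count nodes per top-level branch (shared prefixes stored once):
  'A'-branch (AAACCGA, AAGGCCAGA, AAGTGCAGTC): 21 nodes
  'T'-branch (TAGAATGTG, TAGAGTAC, TAGATTG, TCAA, TCAAG, TCAGTAT, TCGT, TCTCG): 29 nodes
Sum: 50

50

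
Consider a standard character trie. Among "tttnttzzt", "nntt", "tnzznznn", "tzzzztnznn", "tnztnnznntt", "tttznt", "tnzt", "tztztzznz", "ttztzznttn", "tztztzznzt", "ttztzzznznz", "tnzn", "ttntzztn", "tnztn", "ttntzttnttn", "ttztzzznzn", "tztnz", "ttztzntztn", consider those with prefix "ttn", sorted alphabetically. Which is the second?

ttntzztn

Filter for "ttn…" and sort: "ttntzttnttn", "ttntzztn"
Position 2: ttntzztn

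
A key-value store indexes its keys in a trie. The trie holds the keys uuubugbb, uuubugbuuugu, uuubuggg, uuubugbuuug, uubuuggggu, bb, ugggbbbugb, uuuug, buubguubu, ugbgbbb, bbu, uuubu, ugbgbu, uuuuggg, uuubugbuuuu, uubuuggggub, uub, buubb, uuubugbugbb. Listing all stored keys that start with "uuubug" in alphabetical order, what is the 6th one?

DFS of the "uuubug" subtree visits, in order: "uuubugbb", "uuubugbugbb", "uuubugbuuug", "uuubugbuuugu", "uuubugbuuuu", "uuubuggg"
Position 6: uuubuggg

uuubuggg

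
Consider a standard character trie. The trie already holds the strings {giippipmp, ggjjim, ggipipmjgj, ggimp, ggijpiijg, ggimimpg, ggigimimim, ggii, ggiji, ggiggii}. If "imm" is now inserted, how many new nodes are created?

"imm" shares no prefix with any stored word, so all 3 characters open new nodes.
3 − 0 = 3 new nodes.

3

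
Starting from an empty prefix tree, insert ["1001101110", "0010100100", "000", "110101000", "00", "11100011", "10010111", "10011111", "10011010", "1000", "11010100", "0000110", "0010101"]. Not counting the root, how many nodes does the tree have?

49

Trace insertions, counting only characters that open a new branch:
  "1001101110" → 10 new (1, 0, 0, 1, 1, 0, 1, 1, 1, 0)
  "0010100100" → 10 new (0, 0, 1, 0, 1, 0, 0, 1, 0, 0)
  "000" → prefix "00" already present; 1 new (0)
  "110101000" → prefix "1" already present; 8 new (1, 0, 1, 0, 1, 0, 0, 0)
  "00" → prefix "00" already present; 0 new (none)
  "11100011" → prefix "11" already present; 6 new (1, 0, 0, 0, 1, 1)
  "10010111" → prefix "1001" already present; 4 new (0, 1, 1, 1)
  "10011111" → prefix "10011" already present; 3 new (1, 1, 1)
  "10011010" → prefix "1001101" already present; 1 new (0)
  "1000" → prefix "100" already present; 1 new (0)
  "11010100" → prefix "11010100" already present; 0 new (none)
  "0000110" → prefix "000" already present; 4 new (0, 1, 1, 0)
  "0010101" → prefix "001010" already present; 1 new (1)
Total nodes = 10 + 10 + 1 + 8 + 0 + 6 + 4 + 3 + 1 + 1 + 0 + 4 + 1 = 49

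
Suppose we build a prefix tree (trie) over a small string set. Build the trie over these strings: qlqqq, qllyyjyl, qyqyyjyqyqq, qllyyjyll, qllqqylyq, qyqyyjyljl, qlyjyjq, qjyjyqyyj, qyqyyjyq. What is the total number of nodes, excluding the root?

44

Trace insertions, counting only characters that open a new branch:
  "qlqqq" → 5 new (q, l, q, q, q)
  "qllyyjyl" → prefix "ql" already present; 6 new (l, y, y, j, y, l)
  "qyqyyjyqyqq" → prefix "q" already present; 10 new (y, q, y, y, j, y, q, y, q, q)
  "qllyyjyll" → prefix "qllyyjyl" already present; 1 new (l)
  "qllqqylyq" → prefix "qll" already present; 6 new (q, q, y, l, y, q)
  "qyqyyjyljl" → prefix "qyqyyjy" already present; 3 new (l, j, l)
  "qlyjyjq" → prefix "ql" already present; 5 new (y, j, y, j, q)
  "qjyjyqyyj" → prefix "q" already present; 8 new (j, y, j, y, q, y, y, j)
  "qyqyyjyq" → prefix "qyqyyjyq" already present; 0 new (none)
Total nodes = 5 + 6 + 10 + 1 + 6 + 3 + 5 + 8 + 0 = 44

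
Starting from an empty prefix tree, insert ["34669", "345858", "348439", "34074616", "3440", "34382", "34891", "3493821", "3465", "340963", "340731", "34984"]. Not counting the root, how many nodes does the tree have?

Insert word by word; a character creates a node only if that edge doesn't already exist:
  "34669" → 5 new (3, 4, 6, 6, 9)
  "345858" → prefix "34" already present; 4 new (5, 8, 5, 8)
  "348439" → prefix "34" already present; 4 new (8, 4, 3, 9)
  "34074616" → prefix "34" already present; 6 new (0, 7, 4, 6, 1, 6)
  "3440" → prefix "34" already present; 2 new (4, 0)
  "34382" → prefix "34" already present; 3 new (3, 8, 2)
  "34891" → prefix "348" already present; 2 new (9, 1)
  "3493821" → prefix "34" already present; 5 new (9, 3, 8, 2, 1)
  "3465" → prefix "346" already present; 1 new (5)
  "340963" → prefix "340" already present; 3 new (9, 6, 3)
  "340731" → prefix "3407" already present; 2 new (3, 1)
  "34984" → prefix "349" already present; 2 new (8, 4)
Total nodes = 5 + 4 + 4 + 6 + 2 + 3 + 2 + 5 + 1 + 3 + 2 + 2 = 39

39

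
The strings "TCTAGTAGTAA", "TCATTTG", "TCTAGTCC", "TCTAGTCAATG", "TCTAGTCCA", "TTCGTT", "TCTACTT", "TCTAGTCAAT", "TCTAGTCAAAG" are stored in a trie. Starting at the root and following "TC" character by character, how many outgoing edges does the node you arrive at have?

Walk "TC" from the root, arriving at one node.
Distinct next characters after "TC": A, T.
That node has 2 child edges.

2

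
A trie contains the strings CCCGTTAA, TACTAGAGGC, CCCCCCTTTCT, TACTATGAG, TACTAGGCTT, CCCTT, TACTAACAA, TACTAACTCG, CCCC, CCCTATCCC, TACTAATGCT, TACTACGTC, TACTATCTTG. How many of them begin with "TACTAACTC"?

1

Traverse to the node for "TACTAACTC", then collect every word in that subtree.
Words under "TACTAACTC": TACTAACTCG
Count: 1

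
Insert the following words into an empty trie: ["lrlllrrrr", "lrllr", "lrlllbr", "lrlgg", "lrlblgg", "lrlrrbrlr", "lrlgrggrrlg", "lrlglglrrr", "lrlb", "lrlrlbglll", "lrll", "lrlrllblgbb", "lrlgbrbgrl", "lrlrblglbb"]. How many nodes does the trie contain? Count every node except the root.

Count nodes per top-level branch (shared prefixes stored once):
  'l'-branch (lrlb, lrlblgg, lrlgbrbgrl, lrlgg, lrlglglrrr, lrlgrggrrlg, lrll, lrlllbr, lrlllrrrr, lrllr, lrlrblglbb, lrlrlbglll, lrlrllblgbb, lrlrrbrlr): 61 nodes
Sum: 61

61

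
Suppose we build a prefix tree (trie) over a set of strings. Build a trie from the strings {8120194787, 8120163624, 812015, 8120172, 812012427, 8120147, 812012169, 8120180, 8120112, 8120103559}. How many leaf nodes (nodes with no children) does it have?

A leaf is a node with no children — equivalently, the end of a word that is not a proper prefix of any other stored word.
Those words: "8120103559", "8120112", "812012169", "812012427", "8120147", "812015", "8120163624", "8120172", "8120180", "8120194787"
Leaf count: 10

10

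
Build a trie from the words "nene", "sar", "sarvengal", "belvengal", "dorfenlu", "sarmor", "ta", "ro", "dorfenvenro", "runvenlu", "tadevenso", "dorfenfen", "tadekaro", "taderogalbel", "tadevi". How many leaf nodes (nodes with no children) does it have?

13

A leaf is a node with no children — equivalently, the end of a word that is not a proper prefix of any other stored word.
Those words: "belvengal", "dorfenfen", "dorfenlu", "dorfenvenro", "nene", "ro", "runvenlu", "sarmor", "sarvengal", "tadekaro", "taderogalbel", "tadevenso", "tadevi"
Leaf count: 13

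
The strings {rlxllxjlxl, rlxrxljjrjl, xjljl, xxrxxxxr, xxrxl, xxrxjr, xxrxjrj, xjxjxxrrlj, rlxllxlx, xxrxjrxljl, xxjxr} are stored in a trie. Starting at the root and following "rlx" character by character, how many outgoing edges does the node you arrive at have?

2

The children of the "rlx" node are the distinct next characters among strings starting with "rlx".
Distinct next characters after "rlx": l, r.
That node has 2 child edges.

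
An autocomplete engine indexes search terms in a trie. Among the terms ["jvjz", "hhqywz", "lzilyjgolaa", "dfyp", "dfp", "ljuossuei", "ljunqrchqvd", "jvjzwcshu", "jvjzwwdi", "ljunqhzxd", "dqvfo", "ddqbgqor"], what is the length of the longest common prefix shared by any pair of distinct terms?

Equivalently: take the maximum, over all pairs, of their longest common prefix length.
e.g. "jvjzwcshu" and "jvjzwwdi" share the prefix "jvjzw" of length 5; no pair shares a longer one.
Longest shared-prefix length: 5

5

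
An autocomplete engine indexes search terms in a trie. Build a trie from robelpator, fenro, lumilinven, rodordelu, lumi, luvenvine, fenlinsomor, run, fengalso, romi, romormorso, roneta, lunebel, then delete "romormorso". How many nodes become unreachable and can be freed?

Walk "romormorso" from the leaf back toward the root, removing each node that no remaining word uses.
The suffix "ormorso" (7 nodes) is used only by "romormorso"; the node for "rom" still has the child "i", so pruning stops there.
Nodes removed: 7

7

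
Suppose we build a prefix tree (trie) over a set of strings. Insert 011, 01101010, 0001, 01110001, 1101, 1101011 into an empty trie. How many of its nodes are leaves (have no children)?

4

Leaves are exactly the stored words that no other stored word extends.
Those words: "0001", "01101010", "01110001", "1101011"
Leaf count: 4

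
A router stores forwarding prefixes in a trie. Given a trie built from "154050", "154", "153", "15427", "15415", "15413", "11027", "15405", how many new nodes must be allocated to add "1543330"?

4

Walking "1543330" from the root, the first 3 characters ("154") follow existing edges; "3" is the first miss.
So 7 − 3 = 4 new nodes.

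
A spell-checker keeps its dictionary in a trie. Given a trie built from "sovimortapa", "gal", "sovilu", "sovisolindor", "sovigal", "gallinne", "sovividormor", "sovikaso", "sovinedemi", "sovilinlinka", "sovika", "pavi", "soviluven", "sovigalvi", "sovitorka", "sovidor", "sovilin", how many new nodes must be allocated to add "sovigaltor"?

"sovigal" is already a path in the trie; the remaining "tor" must be added.
So 10 − 7 = 3 new nodes.

3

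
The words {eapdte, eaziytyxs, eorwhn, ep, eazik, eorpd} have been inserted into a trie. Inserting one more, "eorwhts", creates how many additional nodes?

The longest prefix of "eorwhts" already in the trie is "eorwh" (length 5).
So 7 − 5 = 2 new nodes.

2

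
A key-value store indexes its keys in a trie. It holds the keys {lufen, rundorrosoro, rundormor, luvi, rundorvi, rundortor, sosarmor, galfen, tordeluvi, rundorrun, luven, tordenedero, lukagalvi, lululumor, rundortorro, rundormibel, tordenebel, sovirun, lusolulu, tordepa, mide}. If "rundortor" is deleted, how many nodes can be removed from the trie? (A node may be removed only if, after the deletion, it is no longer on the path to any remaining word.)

0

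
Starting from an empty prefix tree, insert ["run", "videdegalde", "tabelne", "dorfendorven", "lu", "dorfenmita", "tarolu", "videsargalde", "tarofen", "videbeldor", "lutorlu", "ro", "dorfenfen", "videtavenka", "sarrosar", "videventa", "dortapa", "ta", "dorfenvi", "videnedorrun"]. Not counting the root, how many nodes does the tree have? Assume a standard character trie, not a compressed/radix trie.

103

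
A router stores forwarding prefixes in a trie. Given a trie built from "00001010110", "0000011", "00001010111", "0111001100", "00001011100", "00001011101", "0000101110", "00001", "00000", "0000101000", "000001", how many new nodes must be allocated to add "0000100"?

1

Walking "0000100" from the root, the first 6 characters ("000010") follow existing edges; "0" is the first miss.
Each of the 1 remaining characters creates one node.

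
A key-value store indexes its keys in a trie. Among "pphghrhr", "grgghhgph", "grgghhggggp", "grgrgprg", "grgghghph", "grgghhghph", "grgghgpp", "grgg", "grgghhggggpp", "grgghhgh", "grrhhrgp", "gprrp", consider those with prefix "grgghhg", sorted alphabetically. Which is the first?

grgghhggggp

Words with prefix "grgghhg", in lexicographic order: "grgghhggggp", "grgghhggggpp", "grgghhgh", "grgghhghph", "grgghhgph"
Position 1: grgghhggggp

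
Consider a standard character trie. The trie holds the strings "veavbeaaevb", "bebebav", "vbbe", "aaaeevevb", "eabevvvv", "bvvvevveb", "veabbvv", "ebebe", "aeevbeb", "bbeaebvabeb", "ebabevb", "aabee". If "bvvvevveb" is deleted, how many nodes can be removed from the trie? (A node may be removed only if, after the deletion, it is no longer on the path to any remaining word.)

8

Walk "bvvvevveb" from the leaf back toward the root, removing each node that no remaining word uses.
The suffix "vvvevveb" (8 nodes) is used only by "bvvvevveb"; the node for "b" still has the child "e", so pruning stops there.
Nodes removed: 8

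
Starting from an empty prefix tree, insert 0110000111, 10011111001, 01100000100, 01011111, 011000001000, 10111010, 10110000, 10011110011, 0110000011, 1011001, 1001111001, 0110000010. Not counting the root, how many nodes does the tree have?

Insert word by word; a character creates a node only if that edge doesn't already exist:
  "0110000111" → 10 new (0, 1, 1, 0, 0, 0, 0, 1, 1, 1)
  "10011111001" → 11 new (1, 0, 0, 1, 1, 1, 1, 1, 0, 0, 1)
  "01100000100" → prefix "0110000" already present; 4 new (0, 1, 0, 0)
  "01011111" → prefix "01" already present; 6 new (0, 1, 1, 1, 1, 1)
  "011000001000" → prefix "01100000100" already present; 1 new (0)
  "10111010" → prefix "10" already present; 6 new (1, 1, 1, 0, 1, 0)
  "10110000" → prefix "1011" already present; 4 new (0, 0, 0, 0)
  "10011110011" → prefix "1001111" already present; 4 new (0, 0, 1, 1)
  "0110000011" → prefix "011000001" already present; 1 new (1)
  "1011001" → prefix "101100" already present; 1 new (1)
  "1001111001" → prefix "1001111001" already present; 0 new (none)
  "0110000010" → prefix "0110000010" already present; 0 new (none)
Total nodes = 10 + 11 + 4 + 6 + 1 + 6 + 4 + 4 + 1 + 1 + 0 + 0 = 48

48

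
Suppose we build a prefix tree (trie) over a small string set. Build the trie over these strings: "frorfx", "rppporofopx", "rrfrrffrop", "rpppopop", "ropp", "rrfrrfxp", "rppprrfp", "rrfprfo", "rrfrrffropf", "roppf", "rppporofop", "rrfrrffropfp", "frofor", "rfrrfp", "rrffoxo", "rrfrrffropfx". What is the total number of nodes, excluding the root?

58

Count nodes per top-level branch (shared prefixes stored once):
  'f'-branch (frofor, frorfx): 9 nodes
  'r'-branch (rfrrfp, ropp, roppf, rpppopop, rppporofop, rppporofopx, rppprrfp, rrffoxo, rrfprfo, rrfrrffrop, rrfrrffropf, rrfrrffropfp, rrfrrffropfx, rrfrrfxp): 49 nodes
Sum: 58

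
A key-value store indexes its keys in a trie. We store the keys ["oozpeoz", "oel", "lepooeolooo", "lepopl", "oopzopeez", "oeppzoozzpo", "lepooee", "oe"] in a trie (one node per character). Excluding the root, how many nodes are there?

Trace insertions, counting only characters that open a new branch:
  "oozpeoz" → 7 new (o, o, z, p, e, o, z)
  "oel" → prefix "o" already present; 2 new (e, l)
  "lepooeolooo" → 11 new (l, e, p, o, o, e, o, l, o, o, o)
  "lepopl" → prefix "lepo" already present; 2 new (p, l)
  "oopzopeez" → prefix "oo" already present; 7 new (p, z, o, p, e, e, z)
  "oeppzoozzpo" → prefix "oe" already present; 9 new (p, p, z, o, o, z, z, p, o)
  "lepooee" → prefix "lepooe" already present; 1 new (e)
  "oe" → prefix "oe" already present; 0 new (none)
Total nodes = 7 + 2 + 11 + 2 + 7 + 9 + 1 + 0 = 39

39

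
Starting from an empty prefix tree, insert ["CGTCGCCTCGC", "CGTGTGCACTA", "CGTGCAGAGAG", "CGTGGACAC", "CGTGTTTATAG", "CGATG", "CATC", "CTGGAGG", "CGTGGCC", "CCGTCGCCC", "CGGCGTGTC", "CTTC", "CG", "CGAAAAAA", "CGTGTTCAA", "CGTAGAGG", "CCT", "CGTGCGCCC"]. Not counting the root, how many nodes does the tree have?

Trace insertions, counting only characters that open a new branch:
  "CGTCGCCTCGC" → 11 new (C, G, T, C, G, C, C, T, C, G, C)
  "CGTGTGCACTA" → prefix "CGT" already present; 8 new (G, T, G, C, A, C, T, A)
  "CGTGCAGAGAG" → prefix "CGTG" already present; 7 new (C, A, G, A, G, A, G)
  "CGTGGACAC" → prefix "CGTG" already present; 5 new (G, A, C, A, C)
  "CGTGTTTATAG" → prefix "CGTGT" already present; 6 new (T, T, A, T, A, G)
  "CGATG" → prefix "CG" already present; 3 new (A, T, G)
  "CATC" → prefix "C" already present; 3 new (A, T, C)
  "CTGGAGG" → prefix "C" already present; 6 new (T, G, G, A, G, G)
  "CGTGGCC" → prefix "CGTGG" already present; 2 new (C, C)
  "CCGTCGCCC" → prefix "C" already present; 8 new (C, G, T, C, G, C, C, C)
  "CGGCGTGTC" → prefix "CG" already present; 7 new (G, C, G, T, G, T, C)
  "CTTC" → prefix "CT" already present; 2 new (T, C)
  "CG" → prefix "CG" already present; 0 new (none)
  "CGAAAAAA" → prefix "CGA" already present; 5 new (A, A, A, A, A)
  "CGTGTTCAA" → prefix "CGTGTT" already present; 3 new (C, A, A)
  "CGTAGAGG" → prefix "CGT" already present; 5 new (A, G, A, G, G)
  "CCT" → prefix "CC" already present; 1 new (T)
  "CGTGCGCCC" → prefix "CGTGC" already present; 4 new (G, C, C, C)
Total nodes = 11 + 8 + 7 + 5 + 6 + 3 + 3 + 6 + 2 + 8 + 7 + 2 + 0 + 5 + 3 + 5 + 1 + 4 = 86

86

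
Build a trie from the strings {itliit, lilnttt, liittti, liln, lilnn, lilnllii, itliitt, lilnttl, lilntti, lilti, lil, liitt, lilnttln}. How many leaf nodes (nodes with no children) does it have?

8

A leaf is a node with no children — equivalently, the end of a word that is not a proper prefix of any other stored word.
Those words: "itliitt", "liittti", "lilnllii", "lilnn", "lilntti", "lilnttln", "lilnttt", "lilti"
Leaf count: 8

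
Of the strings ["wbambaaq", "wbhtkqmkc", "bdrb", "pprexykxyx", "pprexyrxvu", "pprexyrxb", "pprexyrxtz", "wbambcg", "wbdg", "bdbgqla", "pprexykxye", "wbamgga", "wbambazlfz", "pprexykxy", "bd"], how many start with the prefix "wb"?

Traverse to the node for "wb", then collect every word in that subtree.
Matches: "wbambaaq", "wbambazlfz", "wbambcg", "wbamgga", "wbdg", "wbhtkqmkc"
Count: 6

6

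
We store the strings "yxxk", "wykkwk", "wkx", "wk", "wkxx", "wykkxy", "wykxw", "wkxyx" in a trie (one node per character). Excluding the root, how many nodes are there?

For each word, the new-node count is its length minus the longest prefix already in the trie:
  "yxxk" → 4 new (y, x, x, k)
  "wykkwk" → 6 new (w, y, k, k, w, k)
  "wkx" → prefix "w" already present; 2 new (k, x)
  "wk" → prefix "wk" already present; 0 new (none)
  "wkxx" → prefix "wkx" already present; 1 new (x)
  "wykkxy" → prefix "wykk" already present; 2 new (x, y)
  "wykxw" → prefix "wyk" already present; 2 new (x, w)
  "wkxyx" → prefix "wkx" already present; 2 new (y, x)
Total nodes = 4 + 6 + 2 + 0 + 1 + 2 + 2 + 2 = 19

19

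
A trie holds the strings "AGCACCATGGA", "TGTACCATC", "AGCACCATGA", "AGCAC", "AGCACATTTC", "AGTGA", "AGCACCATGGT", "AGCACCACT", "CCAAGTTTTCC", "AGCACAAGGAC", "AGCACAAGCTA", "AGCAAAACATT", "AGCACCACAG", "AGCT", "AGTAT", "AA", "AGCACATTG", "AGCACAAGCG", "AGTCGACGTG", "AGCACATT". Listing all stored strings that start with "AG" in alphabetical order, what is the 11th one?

Words with prefix "AG", in lexicographic order: "AGCAAAACATT", "AGCAC", "AGCACAAGCG", "AGCACAAGCTA", "AGCACAAGGAC", "AGCACATT", "AGCACATTG", "AGCACATTTC", "AGCACCACAG", "AGCACCACT", "AGCACCATGA", "AGCACCATGGA", "AGCACCATGGT", "AGCT", "AGTAT", "AGTCGACGTG", "AGTGA"
The 11th is AGCACCATGA.

AGCACCATGA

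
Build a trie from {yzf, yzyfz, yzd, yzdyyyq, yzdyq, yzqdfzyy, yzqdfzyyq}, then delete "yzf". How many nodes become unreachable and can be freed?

Walk "yzf" from the leaf back toward the root, removing each node that no remaining word uses.
The suffix "f" (1 node) is used only by "yzf"; the node for "yz" still has the child "y", so pruning stops there.
Nodes removed: 1

1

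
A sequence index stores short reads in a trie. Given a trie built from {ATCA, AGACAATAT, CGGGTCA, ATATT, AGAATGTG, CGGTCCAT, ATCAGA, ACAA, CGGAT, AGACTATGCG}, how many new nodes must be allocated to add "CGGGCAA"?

"CGGG" is already a path in the trie; the remaining "CAA" must be added.
New nodes needed: |"CGGGCAA"| − 4 = 7 − 4 = 3.

3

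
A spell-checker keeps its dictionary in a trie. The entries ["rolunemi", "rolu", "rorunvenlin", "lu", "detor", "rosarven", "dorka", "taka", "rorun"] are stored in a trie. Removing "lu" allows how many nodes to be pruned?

2

A node on "lu"'s path can go only if nothing else ends at it or branches off below it.
No other word shares any prefix with "lu", so all 2 of its nodes go.
Nodes removed: 2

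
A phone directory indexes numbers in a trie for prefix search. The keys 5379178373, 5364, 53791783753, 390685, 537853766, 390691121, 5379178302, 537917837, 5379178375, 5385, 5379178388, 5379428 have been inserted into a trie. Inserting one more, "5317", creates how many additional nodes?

2

"53" is already a path in the trie; the remaining "17" must be added.
New nodes needed: |"5317"| − 2 = 4 − 2 = 2.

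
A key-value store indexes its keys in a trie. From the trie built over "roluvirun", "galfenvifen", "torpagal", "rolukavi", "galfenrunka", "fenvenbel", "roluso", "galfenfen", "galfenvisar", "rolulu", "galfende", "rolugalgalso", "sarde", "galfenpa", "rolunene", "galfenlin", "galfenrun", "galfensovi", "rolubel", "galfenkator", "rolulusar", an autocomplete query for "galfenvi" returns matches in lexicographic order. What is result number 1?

Filter for "galfenvi…" and sort: "galfenvifen", "galfenvisar"
Position 1: galfenvifen

galfenvifen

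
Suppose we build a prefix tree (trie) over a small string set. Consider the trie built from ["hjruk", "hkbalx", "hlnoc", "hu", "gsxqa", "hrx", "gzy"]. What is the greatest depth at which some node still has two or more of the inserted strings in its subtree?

Look for the deepest trie node that still has at least two words in its subtree.
"gsxqa" and "gzy" agree on "g" (1 characters) before diverging; nothing deeper is shared.
Longest shared-prefix length: 1

1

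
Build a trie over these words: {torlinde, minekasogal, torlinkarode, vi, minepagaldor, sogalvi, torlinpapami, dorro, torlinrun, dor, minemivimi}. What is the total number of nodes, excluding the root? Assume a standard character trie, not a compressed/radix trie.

62

Insert word by word; a character creates a node only if that edge doesn't already exist:
  "torlinde" → 8 new (t, o, r, l, i, n, d, e)
  "minekasogal" → 11 new (m, i, n, e, k, a, s, o, g, a, l)
  "torlinkarode" → prefix "torlin" already present; 6 new (k, a, r, o, d, e)
  "vi" → 2 new (v, i)
  "minepagaldor" → prefix "mine" already present; 8 new (p, a, g, a, l, d, o, r)
  "sogalvi" → 7 new (s, o, g, a, l, v, i)
  "torlinpapami" → prefix "torlin" already present; 6 new (p, a, p, a, m, i)
  "dorro" → 5 new (d, o, r, r, o)
  "torlinrun" → prefix "torlin" already present; 3 new (r, u, n)
  "dor" → prefix "dor" already present; 0 new (none)
  "minemivimi" → prefix "mine" already present; 6 new (m, i, v, i, m, i)
Total nodes = 8 + 11 + 6 + 2 + 8 + 7 + 6 + 5 + 3 + 0 + 6 = 62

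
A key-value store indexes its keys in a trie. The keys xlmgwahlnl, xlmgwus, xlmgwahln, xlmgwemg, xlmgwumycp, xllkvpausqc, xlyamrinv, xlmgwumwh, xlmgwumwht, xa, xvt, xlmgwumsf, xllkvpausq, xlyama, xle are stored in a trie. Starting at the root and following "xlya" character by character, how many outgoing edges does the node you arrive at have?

Follow the path "xlya" to its node, then look at its outgoing edges.
Distinct next characters after "xlya": m.
That node has 1 child edge.

1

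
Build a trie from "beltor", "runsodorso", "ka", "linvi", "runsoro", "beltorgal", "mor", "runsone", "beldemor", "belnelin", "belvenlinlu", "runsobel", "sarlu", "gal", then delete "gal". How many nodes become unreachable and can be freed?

3

After clearing the end-marker at "gal", prune upward until reaching a node still needed by another word.
No other word shares any prefix with "gal", so all 3 of its nodes go.
Nodes removed: 3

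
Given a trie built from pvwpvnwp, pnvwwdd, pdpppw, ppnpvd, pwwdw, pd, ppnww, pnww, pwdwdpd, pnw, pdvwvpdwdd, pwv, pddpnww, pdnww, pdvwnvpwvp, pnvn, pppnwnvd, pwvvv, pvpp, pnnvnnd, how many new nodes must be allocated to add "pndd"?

Walking "pndd" from the root, the first 2 characters ("pn") follow existing edges; "d" is the first miss.
Each of the 2 remaining characters creates one node.

2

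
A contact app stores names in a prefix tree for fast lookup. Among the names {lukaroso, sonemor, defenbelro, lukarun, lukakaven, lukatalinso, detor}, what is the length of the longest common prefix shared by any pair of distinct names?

The deepest shared node is where two words last agree before diverging.
"lukaroso" and "lukarun" agree on "lukar" (5 characters) before diverging; nothing deeper is shared.
Longest shared-prefix length: 5

5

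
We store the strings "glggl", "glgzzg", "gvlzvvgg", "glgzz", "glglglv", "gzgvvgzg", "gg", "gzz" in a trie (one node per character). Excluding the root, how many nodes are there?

Count nodes per top-level branch (shared prefixes stored once):
  'g'-branch (gg, glggl, glglglv, glgzz, glgzzg, gvlzvvgg, gzgvvgzg, gzz): 28 nodes
Sum: 28

28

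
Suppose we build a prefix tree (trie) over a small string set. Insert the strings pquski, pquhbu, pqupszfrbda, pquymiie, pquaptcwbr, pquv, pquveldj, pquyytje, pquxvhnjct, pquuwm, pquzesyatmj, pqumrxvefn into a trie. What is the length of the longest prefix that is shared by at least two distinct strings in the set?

4

Look for the deepest trie node that still has at least two words in its subtree.
e.g. "pquv" and "pquveldj" share the prefix "pquv" of length 4; no pair shares a longer one.
Longest shared-prefix length: 4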